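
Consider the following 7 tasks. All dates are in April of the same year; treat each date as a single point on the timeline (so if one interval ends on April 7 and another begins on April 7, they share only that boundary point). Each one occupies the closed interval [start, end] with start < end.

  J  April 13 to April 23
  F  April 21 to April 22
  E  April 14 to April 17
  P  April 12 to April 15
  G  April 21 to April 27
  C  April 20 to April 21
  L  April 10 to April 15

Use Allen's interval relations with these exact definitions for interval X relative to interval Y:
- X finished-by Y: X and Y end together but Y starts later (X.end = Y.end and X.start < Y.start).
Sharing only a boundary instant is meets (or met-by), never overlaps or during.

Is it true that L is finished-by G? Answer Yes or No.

L = [April 10, April 15], G = [April 21, April 27].
Actual relation of L to G: before.
Asked whether 'finished-by' holds → No.

No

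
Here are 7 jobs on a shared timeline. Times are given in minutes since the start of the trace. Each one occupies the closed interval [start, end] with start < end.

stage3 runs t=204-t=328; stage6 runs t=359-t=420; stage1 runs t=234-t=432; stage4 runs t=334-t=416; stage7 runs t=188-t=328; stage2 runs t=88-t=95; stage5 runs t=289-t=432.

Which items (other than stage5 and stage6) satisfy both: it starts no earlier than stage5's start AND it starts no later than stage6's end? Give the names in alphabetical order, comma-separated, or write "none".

Conditions: its start is no earlier than stage5's start (X.start >= t=289) AND its start is no later than stage6's end (X.start <= t=420).
stage1: start t=234 >= t=289? ✗; start t=234 <= t=420? ✓ → no.
stage2: start t=88 >= t=289? ✗; start t=88 <= t=420? ✓ → no.
stage3: start t=204 >= t=289? ✗; start t=204 <= t=420? ✓ → no.
stage4: start t=334 >= t=289? ✓; start t=334 <= t=420? ✓ → yes.
stage7: start t=188 >= t=289? ✗; start t=188 <= t=420? ✓ → no.
Result: stage4.

stage4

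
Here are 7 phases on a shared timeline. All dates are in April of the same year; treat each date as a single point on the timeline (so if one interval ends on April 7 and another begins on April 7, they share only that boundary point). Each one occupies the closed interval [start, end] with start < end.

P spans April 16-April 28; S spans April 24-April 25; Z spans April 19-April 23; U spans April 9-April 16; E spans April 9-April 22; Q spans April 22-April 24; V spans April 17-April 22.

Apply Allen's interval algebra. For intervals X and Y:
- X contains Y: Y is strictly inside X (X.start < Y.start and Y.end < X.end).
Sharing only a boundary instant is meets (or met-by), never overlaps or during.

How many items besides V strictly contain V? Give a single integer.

Target V = [April 17, April 22].
E [April 9, April 22] → finished-by → no.
P [April 16, April 28] → contains → counts.
Q [April 22, April 24] → met-by → no.
S [April 24, April 25] → after → no.
U [April 9, April 16] → before → no.
Z [April 19, April 23] → overlapped-by → no.
Total: 1.

1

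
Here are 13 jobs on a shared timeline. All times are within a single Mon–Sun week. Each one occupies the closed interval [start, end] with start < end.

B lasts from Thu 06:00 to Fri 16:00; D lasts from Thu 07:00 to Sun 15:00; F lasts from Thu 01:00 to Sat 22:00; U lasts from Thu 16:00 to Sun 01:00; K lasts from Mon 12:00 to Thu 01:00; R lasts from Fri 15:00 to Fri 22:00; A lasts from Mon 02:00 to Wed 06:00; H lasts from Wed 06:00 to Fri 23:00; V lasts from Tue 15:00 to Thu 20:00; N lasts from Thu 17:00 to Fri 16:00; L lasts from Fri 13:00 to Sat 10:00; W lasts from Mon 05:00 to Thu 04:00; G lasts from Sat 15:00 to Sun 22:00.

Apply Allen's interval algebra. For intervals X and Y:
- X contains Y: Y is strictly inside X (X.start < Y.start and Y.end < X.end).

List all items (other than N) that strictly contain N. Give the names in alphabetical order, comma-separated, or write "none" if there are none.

D, F, H, U

Target N = [Thu 17:00, Fri 16:00].
A [Mon 02:00, Wed 06:00] → before → no.
B [Thu 06:00, Fri 16:00] → finished-by → no.
D [Thu 07:00, Sun 15:00] → contains → yes.
F [Thu 01:00, Sat 22:00] → contains → yes.
G [Sat 15:00, Sun 22:00] → after → no.
H [Wed 06:00, Fri 23:00] → contains → yes.
K [Mon 12:00, Thu 01:00] → before → no.
L [Fri 13:00, Sat 10:00] → overlapped-by → no.
R [Fri 15:00, Fri 22:00] → overlapped-by → no.
U [Thu 16:00, Sun 01:00] → contains → yes.
V [Tue 15:00, Thu 20:00] → overlaps → no.
W [Mon 05:00, Thu 04:00] → before → no.
Result: D, F, H, U.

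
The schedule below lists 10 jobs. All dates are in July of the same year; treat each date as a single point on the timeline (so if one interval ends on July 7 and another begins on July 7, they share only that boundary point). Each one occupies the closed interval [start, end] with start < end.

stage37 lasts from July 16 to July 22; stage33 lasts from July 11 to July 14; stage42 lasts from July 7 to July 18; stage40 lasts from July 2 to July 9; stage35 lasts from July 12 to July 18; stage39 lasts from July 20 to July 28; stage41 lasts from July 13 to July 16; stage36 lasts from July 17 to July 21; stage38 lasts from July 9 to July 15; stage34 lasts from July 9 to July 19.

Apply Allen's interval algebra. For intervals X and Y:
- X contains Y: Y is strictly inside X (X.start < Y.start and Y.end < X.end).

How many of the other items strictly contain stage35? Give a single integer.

Target stage35 = [July 12, July 18].
stage33 [July 11, July 14] → overlaps → no.
stage34 [July 9, July 19] → contains → counts.
stage36 [July 17, July 21] → overlapped-by → no.
stage37 [July 16, July 22] → overlapped-by → no.
stage38 [July 9, July 15] → overlaps → no.
stage39 [July 20, July 28] → after → no.
stage40 [July 2, July 9] → before → no.
stage41 [July 13, July 16] → during → no.
stage42 [July 7, July 18] → finished-by → no.
Total: 1.

1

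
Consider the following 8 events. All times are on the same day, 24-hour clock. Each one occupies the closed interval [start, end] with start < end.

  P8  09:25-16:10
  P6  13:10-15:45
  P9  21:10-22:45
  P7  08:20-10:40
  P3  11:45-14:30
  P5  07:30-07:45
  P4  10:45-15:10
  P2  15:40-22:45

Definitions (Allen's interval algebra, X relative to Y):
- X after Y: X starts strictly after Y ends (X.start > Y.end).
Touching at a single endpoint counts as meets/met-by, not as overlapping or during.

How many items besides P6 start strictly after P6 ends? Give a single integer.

1

Target P6 = [13:10, 15:45].
P2 [15:40, 22:45] → overlapped-by → no.
P3 [11:45, 14:30] → overlaps → no.
P4 [10:45, 15:10] → overlaps → no.
P5 [07:30, 07:45] → before → no.
P7 [08:20, 10:40] → before → no.
P8 [09:25, 16:10] → contains → no.
P9 [21:10, 22:45] → after → counts.
Total: 1.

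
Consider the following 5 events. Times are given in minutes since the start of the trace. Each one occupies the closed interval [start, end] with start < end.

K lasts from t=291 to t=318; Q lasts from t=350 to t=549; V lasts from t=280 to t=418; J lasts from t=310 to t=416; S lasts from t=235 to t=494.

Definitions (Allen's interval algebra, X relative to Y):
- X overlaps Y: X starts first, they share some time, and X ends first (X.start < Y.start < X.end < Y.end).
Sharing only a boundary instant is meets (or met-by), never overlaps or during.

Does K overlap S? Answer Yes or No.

K = [t=291, t=318], S = [t=235, t=494].
Actual relation of K to S: during.
Asked whether 'overlaps' holds → No.

No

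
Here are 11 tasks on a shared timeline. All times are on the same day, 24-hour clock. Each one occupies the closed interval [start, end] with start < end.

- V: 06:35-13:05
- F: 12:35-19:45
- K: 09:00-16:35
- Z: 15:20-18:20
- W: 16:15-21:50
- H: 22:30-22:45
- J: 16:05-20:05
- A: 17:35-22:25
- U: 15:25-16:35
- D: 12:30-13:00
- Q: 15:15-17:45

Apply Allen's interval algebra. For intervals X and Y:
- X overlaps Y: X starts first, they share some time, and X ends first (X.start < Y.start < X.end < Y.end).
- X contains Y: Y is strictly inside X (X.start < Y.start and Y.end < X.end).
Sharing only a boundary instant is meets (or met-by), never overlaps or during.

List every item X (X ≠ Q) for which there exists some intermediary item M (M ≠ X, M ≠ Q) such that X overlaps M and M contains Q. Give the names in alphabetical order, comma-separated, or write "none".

D, K, V

Target Q = [15:15, 17:45].
Intermediaries M with M contains Q: F.
Via F — items with X overlaps F: D, K, V.
Union: D, K, V.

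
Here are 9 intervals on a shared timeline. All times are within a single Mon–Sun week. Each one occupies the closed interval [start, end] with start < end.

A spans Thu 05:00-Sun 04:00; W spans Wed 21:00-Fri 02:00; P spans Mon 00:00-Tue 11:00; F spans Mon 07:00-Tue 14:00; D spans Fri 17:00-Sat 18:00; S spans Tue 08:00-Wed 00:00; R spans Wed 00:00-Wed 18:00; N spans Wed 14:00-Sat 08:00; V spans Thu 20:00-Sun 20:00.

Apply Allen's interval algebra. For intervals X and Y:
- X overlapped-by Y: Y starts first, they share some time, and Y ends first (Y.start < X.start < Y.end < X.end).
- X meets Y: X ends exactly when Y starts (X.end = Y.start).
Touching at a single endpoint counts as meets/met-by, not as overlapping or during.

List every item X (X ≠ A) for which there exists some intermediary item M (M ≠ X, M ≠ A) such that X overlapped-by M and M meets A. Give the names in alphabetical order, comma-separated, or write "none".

none

Target A = [Thu 05:00, Sun 04:00].
Intermediaries M with M meets A: none.
Union: none.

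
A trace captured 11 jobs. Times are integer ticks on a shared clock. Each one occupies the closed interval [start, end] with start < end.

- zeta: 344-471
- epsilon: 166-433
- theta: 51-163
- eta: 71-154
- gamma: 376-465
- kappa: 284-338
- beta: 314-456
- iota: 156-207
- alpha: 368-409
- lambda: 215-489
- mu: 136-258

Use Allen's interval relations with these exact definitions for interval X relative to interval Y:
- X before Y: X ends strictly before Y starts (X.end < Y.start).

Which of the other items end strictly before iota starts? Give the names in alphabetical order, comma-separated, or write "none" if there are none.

eta

Target iota = [156, 207].
alpha [368, 409] → after → no.
beta [314, 456] → after → no.
epsilon [166, 433] → overlapped-by → no.
eta [71, 154] → before → yes.
gamma [376, 465] → after → no.
kappa [284, 338] → after → no.
lambda [215, 489] → after → no.
mu [136, 258] → contains → no.
theta [51, 163] → overlaps → no.
zeta [344, 471] → after → no.
Result: eta.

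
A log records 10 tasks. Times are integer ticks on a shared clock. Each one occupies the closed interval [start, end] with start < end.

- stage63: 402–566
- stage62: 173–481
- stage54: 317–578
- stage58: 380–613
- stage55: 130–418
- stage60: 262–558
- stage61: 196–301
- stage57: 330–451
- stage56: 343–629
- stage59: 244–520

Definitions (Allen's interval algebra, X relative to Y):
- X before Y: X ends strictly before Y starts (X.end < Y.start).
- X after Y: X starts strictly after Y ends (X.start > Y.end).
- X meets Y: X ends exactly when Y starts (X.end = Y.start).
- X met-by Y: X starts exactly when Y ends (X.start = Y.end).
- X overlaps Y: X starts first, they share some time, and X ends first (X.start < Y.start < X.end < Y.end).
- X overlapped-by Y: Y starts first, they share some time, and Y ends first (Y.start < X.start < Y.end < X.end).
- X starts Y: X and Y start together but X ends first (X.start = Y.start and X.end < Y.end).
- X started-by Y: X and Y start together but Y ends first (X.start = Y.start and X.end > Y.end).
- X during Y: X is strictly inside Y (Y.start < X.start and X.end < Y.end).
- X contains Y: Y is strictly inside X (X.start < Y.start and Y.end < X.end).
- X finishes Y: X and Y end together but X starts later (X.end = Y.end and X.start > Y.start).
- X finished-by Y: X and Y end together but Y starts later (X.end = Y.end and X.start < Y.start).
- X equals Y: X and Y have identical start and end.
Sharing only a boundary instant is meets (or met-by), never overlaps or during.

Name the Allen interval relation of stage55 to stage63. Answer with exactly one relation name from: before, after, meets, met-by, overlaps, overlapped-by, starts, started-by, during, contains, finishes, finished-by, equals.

stage55 = [130, 418]; stage63 = [402, 566].
Compare endpoints: stage55.start < stage63.start, stage55.start < stage63.end, stage55.end > stage63.start, stage55.end < stage63.end.
That pattern is 'overlaps'.

overlaps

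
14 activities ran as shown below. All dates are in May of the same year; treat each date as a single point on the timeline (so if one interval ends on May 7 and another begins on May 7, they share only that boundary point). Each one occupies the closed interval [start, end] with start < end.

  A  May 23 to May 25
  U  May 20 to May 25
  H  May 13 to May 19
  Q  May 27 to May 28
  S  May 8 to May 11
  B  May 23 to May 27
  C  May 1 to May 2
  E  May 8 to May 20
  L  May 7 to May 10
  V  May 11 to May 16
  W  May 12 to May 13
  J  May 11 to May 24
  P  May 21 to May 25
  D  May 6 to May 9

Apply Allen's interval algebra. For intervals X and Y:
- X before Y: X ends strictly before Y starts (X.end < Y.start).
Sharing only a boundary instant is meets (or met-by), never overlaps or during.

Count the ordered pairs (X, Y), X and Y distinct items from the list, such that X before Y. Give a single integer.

61

Checking all 182 ordered pairs for relation 'before'; matching pairs in alphabetical order:
(A, Q): A before Q ✓
(C, A): C before A ✓
(C, B): C before B ✓
(C, D): C before D ✓
(C, E): C before E ✓
(C, H): C before H ✓
(C, J): C before J ✓
(C, L): C before L ✓
(C, P): C before P ✓
(C, Q): C before Q ✓
(C, S): C before S ✓
(C, U): C before U ✓
(C, V): C before V ✓
(C, W): C before W ✓
(D, A): D before A ✓
(D, B): D before B ✓
(D, H): D before H ✓
(D, J): D before J ✓
(D, P): D before P ✓
(D, Q): D before Q ✓
(D, U): D before U ✓
(D, V): D before V ✓
(D, W): D before W ✓
(E, A): E before A ✓
... plus 37 further pairs not listed.
Count: 61.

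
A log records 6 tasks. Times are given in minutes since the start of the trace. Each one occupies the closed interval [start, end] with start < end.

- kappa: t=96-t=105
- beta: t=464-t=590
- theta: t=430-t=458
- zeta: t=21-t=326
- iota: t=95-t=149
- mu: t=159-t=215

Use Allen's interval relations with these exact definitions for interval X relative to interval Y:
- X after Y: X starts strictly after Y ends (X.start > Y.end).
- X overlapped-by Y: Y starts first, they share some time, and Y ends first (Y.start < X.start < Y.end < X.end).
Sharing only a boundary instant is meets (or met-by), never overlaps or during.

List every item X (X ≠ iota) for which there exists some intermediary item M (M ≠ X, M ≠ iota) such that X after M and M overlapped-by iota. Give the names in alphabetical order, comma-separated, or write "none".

Target iota = [t=95, t=149].
Intermediaries M with M overlapped-by iota: none.
Union: none.

none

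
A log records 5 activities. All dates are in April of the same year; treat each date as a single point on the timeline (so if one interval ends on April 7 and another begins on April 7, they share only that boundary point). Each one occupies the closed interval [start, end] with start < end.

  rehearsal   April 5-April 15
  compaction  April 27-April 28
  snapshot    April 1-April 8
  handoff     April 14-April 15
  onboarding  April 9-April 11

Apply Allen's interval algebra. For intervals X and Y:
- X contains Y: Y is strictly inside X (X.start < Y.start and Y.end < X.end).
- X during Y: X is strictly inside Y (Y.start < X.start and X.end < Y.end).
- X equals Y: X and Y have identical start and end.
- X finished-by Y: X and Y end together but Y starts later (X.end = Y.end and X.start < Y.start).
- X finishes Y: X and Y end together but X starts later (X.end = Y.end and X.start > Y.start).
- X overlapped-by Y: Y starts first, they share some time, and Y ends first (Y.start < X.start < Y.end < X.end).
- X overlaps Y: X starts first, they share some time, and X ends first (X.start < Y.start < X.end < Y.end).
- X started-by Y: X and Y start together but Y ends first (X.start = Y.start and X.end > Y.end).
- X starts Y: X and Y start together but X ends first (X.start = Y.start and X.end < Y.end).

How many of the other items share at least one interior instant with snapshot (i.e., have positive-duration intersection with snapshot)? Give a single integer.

Target snapshot = [April 1, April 8].
compaction [April 27, April 28] → after → no.
handoff [April 14, April 15] → after → no.
onboarding [April 9, April 11] → after → no.
rehearsal [April 5, April 15] → overlapped-by → counts.
Total: 1.

1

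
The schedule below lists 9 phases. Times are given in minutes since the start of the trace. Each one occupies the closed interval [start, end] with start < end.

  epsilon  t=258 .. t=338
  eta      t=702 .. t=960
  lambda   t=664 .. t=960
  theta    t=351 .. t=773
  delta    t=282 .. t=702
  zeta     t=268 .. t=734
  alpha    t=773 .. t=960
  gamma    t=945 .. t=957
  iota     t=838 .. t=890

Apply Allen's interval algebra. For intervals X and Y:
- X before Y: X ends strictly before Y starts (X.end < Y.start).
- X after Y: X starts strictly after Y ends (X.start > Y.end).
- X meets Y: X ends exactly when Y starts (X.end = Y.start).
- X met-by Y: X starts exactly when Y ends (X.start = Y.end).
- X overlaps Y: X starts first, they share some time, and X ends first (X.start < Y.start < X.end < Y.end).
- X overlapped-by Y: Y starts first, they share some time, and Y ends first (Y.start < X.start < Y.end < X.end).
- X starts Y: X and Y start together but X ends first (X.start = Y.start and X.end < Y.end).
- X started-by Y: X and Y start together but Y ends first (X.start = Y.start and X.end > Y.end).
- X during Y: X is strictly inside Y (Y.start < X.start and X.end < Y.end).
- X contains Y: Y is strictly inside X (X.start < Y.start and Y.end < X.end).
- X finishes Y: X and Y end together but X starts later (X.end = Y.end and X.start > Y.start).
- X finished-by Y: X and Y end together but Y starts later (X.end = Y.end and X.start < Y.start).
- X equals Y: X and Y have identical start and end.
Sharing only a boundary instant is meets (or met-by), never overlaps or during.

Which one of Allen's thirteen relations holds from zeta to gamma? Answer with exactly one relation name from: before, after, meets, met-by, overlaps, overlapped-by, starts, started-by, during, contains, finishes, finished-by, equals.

before

zeta = [t=268, t=734]; gamma = [t=945, t=957].
Compare endpoints: zeta.start < gamma.start, zeta.start < gamma.end, zeta.end < gamma.start, zeta.end < gamma.end.
That pattern is 'before'.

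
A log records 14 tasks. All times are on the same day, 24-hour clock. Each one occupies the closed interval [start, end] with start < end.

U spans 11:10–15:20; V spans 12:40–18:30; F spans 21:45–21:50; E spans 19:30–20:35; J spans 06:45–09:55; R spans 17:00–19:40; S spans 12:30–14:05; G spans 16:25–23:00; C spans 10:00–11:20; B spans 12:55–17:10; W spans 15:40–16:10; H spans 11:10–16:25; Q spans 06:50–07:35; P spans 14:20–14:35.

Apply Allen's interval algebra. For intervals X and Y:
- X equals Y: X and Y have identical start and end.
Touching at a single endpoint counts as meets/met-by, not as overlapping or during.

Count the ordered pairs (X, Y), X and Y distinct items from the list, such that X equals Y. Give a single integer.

0

Checking all 182 ordered pairs for relation 'equals'; matching pairs in alphabetical order:
No pair satisfies it.
Count: 0.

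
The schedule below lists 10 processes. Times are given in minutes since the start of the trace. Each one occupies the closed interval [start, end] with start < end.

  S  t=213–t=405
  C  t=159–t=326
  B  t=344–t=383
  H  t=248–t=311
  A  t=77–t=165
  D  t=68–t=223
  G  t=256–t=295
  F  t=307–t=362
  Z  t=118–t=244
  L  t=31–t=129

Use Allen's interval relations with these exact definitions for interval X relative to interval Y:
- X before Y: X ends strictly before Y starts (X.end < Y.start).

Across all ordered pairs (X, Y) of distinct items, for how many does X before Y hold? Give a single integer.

Checking all 90 ordered pairs for relation 'before'; matching pairs in alphabetical order:
(A, B): A before B ✓
(A, F): A before F ✓
(A, G): A before G ✓
(A, H): A before H ✓
(A, S): A before S ✓
(C, B): C before B ✓
(D, B): D before B ✓
(D, F): D before F ✓
(D, G): D before G ✓
(D, H): D before H ✓
(G, B): G before B ✓
(G, F): G before F ✓
(H, B): H before B ✓
(L, B): L before B ✓
(L, C): L before C ✓
(L, F): L before F ✓
(L, G): L before G ✓
(L, H): L before H ✓
(L, S): L before S ✓
(Z, B): Z before B ✓
(Z, F): Z before F ✓
(Z, G): Z before G ✓
(Z, H): Z before H ✓
Count: 23.

23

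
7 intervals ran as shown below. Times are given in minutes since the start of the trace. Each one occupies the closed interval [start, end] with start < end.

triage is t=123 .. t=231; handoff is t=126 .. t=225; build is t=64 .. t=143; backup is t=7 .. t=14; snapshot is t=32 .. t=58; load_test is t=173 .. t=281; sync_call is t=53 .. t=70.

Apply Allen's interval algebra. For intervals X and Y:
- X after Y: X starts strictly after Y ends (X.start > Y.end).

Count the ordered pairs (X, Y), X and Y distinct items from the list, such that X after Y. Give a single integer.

Checking all 42 ordered pairs for relation 'after'; matching pairs in alphabetical order:
(build, backup): build after backup ✓
(build, snapshot): build after snapshot ✓
(handoff, backup): handoff after backup ✓
(handoff, snapshot): handoff after snapshot ✓
(handoff, sync_call): handoff after sync_call ✓
(load_test, backup): load_test after backup ✓
(load_test, build): load_test after build ✓
(load_test, snapshot): load_test after snapshot ✓
(load_test, sync_call): load_test after sync_call ✓
(snapshot, backup): snapshot after backup ✓
(sync_call, backup): sync_call after backup ✓
(triage, backup): triage after backup ✓
(triage, snapshot): triage after snapshot ✓
(triage, sync_call): triage after sync_call ✓
Count: 14.

14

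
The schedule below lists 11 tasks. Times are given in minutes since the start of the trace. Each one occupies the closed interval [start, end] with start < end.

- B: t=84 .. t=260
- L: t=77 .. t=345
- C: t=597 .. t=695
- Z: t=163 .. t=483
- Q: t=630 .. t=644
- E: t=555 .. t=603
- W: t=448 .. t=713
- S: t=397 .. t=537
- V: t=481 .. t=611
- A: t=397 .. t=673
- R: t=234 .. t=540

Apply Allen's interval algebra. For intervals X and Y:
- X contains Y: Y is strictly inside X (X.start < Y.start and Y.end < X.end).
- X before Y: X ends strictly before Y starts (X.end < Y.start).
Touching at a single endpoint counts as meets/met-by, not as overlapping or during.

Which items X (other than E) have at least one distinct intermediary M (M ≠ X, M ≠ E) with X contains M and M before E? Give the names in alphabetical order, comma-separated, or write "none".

Target E = [t=555, t=603].
Intermediaries M with M before E: B, L, R, S, Z.
Via B — items with X contains B: L.
Via L — items with X contains L: none.
Via R — items with X contains R: none.
Via S — items with X contains S: R.
Via Z — items with X contains Z: none.
Union: L, R.

L, R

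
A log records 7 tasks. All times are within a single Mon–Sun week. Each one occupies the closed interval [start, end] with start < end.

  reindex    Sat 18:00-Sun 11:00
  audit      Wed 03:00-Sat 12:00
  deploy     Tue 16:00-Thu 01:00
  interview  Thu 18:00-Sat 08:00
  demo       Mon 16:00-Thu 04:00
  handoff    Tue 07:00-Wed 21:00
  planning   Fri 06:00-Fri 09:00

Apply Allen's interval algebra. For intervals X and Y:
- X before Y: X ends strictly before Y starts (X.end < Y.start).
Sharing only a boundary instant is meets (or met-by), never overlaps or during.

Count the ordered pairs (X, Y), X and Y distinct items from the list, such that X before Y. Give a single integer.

Checking all 42 ordered pairs for relation 'before'; matching pairs in alphabetical order:
(audit, reindex): audit before reindex ✓
(demo, interview): demo before interview ✓
(demo, planning): demo before planning ✓
(demo, reindex): demo before reindex ✓
(deploy, interview): deploy before interview ✓
(deploy, planning): deploy before planning ✓
(deploy, reindex): deploy before reindex ✓
(handoff, interview): handoff before interview ✓
(handoff, planning): handoff before planning ✓
(handoff, reindex): handoff before reindex ✓
(interview, reindex): interview before reindex ✓
(planning, reindex): planning before reindex ✓
Count: 12.

12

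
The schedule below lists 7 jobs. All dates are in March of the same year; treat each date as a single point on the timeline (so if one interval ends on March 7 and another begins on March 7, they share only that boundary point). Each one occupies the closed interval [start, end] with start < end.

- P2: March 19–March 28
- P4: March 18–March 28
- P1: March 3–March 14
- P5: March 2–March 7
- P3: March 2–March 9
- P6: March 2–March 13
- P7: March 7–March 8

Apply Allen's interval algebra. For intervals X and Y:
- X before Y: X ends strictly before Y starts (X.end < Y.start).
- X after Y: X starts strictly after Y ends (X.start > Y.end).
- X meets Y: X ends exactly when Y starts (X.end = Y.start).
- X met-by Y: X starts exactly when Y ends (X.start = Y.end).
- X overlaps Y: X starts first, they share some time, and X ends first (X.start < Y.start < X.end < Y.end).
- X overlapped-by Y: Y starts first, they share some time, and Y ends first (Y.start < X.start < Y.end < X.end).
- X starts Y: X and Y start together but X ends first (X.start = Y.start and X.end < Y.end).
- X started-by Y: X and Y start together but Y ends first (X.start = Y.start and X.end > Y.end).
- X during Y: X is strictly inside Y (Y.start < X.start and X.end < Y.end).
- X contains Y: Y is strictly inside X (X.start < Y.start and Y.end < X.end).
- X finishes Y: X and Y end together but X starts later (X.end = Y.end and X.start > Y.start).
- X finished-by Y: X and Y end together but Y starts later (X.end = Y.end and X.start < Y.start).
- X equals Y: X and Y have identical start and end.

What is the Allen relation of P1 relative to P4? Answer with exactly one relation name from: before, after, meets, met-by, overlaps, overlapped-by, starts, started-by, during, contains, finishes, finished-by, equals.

before

P1 = [March 3, March 14]; P4 = [March 18, March 28].
Compare endpoints: P1.start < P4.start, P1.start < P4.end, P1.end < P4.start, P1.end < P4.end.
That pattern is 'before'.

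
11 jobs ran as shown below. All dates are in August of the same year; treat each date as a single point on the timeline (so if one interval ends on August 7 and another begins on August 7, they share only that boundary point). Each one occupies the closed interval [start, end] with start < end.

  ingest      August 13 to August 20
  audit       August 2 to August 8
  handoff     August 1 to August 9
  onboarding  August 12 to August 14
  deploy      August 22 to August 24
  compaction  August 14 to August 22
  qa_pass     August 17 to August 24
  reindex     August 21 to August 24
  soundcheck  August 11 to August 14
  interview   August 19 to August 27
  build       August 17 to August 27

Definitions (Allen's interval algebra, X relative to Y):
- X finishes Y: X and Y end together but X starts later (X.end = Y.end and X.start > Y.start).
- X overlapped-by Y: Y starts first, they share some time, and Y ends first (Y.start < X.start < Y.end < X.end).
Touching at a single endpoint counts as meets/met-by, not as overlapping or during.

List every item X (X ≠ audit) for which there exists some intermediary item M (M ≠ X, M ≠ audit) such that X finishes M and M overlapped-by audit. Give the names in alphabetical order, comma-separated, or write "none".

Target audit = [August 2, August 8].
Intermediaries M with M overlapped-by audit: none.
Union: none.

none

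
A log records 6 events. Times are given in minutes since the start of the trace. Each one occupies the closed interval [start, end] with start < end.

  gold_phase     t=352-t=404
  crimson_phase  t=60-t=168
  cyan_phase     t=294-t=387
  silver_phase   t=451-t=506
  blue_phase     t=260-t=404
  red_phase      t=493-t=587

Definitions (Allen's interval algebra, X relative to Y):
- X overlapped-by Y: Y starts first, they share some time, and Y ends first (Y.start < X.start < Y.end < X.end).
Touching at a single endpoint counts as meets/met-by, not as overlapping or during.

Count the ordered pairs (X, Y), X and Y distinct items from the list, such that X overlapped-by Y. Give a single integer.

Checking all 30 ordered pairs for relation 'overlapped-by'; matching pairs in alphabetical order:
(gold_phase, cyan_phase): gold_phase overlapped-by cyan_phase ✓
(red_phase, silver_phase): red_phase overlapped-by silver_phase ✓
Count: 2.

2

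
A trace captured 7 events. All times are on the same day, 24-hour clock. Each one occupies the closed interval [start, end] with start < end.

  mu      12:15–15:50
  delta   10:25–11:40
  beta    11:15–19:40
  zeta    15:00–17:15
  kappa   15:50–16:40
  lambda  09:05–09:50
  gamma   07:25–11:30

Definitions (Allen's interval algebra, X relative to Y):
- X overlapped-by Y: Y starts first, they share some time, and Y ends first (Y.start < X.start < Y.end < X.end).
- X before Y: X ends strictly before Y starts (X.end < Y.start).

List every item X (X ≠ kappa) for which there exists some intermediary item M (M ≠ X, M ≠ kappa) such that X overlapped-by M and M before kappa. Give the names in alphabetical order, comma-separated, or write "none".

beta, delta

Target kappa = [15:50, 16:40].
Intermediaries M with M before kappa: delta, gamma, lambda.
Via delta — items with X overlapped-by delta: beta.
Via gamma — items with X overlapped-by gamma: beta, delta.
Via lambda — items with X overlapped-by lambda: none.
Union: beta, delta.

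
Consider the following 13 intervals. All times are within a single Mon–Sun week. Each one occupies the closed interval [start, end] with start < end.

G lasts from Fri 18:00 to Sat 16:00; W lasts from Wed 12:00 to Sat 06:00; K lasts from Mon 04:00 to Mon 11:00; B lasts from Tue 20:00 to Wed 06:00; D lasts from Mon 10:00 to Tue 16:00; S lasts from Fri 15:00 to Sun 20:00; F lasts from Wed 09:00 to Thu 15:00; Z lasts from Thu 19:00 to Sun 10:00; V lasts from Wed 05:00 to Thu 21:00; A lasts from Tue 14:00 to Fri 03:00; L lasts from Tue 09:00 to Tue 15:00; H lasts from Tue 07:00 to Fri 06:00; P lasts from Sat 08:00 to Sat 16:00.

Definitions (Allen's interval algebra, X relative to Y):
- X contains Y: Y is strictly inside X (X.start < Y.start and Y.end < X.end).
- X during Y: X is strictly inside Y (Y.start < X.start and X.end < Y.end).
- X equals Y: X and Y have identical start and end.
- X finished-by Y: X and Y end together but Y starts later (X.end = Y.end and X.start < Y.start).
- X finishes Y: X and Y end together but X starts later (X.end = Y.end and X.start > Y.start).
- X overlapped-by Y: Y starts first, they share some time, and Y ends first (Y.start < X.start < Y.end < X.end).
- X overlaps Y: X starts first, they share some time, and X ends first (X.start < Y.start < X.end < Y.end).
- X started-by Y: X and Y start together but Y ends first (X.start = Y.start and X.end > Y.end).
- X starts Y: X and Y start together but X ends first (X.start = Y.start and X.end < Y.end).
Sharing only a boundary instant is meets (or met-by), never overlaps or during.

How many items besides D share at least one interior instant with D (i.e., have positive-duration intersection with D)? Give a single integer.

4

Target D = [Mon 10:00, Tue 16:00].
A [Tue 14:00, Fri 03:00] → overlapped-by → counts.
B [Tue 20:00, Wed 06:00] → after → no.
F [Wed 09:00, Thu 15:00] → after → no.
G [Fri 18:00, Sat 16:00] → after → no.
H [Tue 07:00, Fri 06:00] → overlapped-by → counts.
K [Mon 04:00, Mon 11:00] → overlaps → counts.
L [Tue 09:00, Tue 15:00] → during → counts.
P [Sat 08:00, Sat 16:00] → after → no.
S [Fri 15:00, Sun 20:00] → after → no.
V [Wed 05:00, Thu 21:00] → after → no.
W [Wed 12:00, Sat 06:00] → after → no.
Z [Thu 19:00, Sun 10:00] → after → no.
Total: 4.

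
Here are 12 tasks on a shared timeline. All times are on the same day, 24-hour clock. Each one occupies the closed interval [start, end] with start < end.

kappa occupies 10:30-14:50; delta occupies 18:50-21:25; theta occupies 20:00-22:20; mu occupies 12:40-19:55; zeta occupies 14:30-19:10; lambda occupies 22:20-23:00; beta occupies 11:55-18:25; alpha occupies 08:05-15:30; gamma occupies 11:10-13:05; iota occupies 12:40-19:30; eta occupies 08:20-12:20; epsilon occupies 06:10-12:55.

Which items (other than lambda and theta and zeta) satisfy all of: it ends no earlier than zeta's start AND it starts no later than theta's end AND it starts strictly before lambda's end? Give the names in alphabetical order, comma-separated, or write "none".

Conditions: its end is no earlier than zeta's start (X.end >= 14:30) AND its start is no later than theta's end (X.start <= 22:20) AND its start is strictly before lambda's end (X.start < 23:00).
alpha: end 15:30 >= 14:30? ✓; start 08:05 <= 22:20? ✓; start 08:05 < 23:00? ✓ → yes.
beta: end 18:25 >= 14:30? ✓; start 11:55 <= 22:20? ✓; start 11:55 < 23:00? ✓ → yes.
delta: end 21:25 >= 14:30? ✓; start 18:50 <= 22:20? ✓; start 18:50 < 23:00? ✓ → yes.
epsilon: end 12:55 >= 14:30? ✗; start 06:10 <= 22:20? ✓; start 06:10 < 23:00? ✓ → no.
eta: end 12:20 >= 14:30? ✗; start 08:20 <= 22:20? ✓; start 08:20 < 23:00? ✓ → no.
gamma: end 13:05 >= 14:30? ✗; start 11:10 <= 22:20? ✓; start 11:10 < 23:00? ✓ → no.
iota: end 19:30 >= 14:30? ✓; start 12:40 <= 22:20? ✓; start 12:40 < 23:00? ✓ → yes.
kappa: end 14:50 >= 14:30? ✓; start 10:30 <= 22:20? ✓; start 10:30 < 23:00? ✓ → yes.
mu: end 19:55 >= 14:30? ✓; start 12:40 <= 22:20? ✓; start 12:40 < 23:00? ✓ → yes.
Result: alpha, beta, delta, iota, kappa, mu.

alpha, beta, delta, iota, kappa, mu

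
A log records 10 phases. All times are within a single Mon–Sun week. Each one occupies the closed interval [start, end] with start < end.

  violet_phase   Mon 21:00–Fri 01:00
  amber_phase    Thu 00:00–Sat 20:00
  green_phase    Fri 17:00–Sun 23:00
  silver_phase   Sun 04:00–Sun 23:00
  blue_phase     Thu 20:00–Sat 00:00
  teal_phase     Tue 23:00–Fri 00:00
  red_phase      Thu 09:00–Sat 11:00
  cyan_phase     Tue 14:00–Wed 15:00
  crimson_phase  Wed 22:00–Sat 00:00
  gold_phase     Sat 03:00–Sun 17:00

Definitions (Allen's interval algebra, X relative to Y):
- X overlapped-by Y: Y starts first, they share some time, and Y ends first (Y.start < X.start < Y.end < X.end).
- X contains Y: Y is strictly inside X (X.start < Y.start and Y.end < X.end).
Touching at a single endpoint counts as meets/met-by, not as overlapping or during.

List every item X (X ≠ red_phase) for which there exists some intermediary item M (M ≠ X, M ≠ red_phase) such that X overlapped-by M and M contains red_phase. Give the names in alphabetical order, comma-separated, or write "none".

Target red_phase = [Thu 09:00, Sat 11:00].
Intermediaries M with M contains red_phase: amber_phase.
Via amber_phase — items with X overlapped-by amber_phase: gold_phase, green_phase.
Union: gold_phase, green_phase.

gold_phase, green_phase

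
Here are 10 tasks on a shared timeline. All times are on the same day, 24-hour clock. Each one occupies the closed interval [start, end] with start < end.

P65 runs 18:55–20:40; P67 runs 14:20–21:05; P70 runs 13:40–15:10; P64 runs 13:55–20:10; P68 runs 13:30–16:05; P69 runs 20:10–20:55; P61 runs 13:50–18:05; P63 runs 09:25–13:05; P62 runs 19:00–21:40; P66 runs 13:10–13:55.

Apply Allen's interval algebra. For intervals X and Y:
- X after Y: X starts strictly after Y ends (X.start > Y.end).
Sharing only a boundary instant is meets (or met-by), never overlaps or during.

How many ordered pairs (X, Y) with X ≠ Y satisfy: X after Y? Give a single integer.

22

Checking all 90 ordered pairs for relation 'after'; matching pairs in alphabetical order:
(P61, P63): P61 after P63 ✓
(P62, P61): P62 after P61 ✓
(P62, P63): P62 after P63 ✓
(P62, P66): P62 after P66 ✓
(P62, P68): P62 after P68 ✓
(P62, P70): P62 after P70 ✓
(P64, P63): P64 after P63 ✓
(P65, P61): P65 after P61 ✓
(P65, P63): P65 after P63 ✓
(P65, P66): P65 after P66 ✓
(P65, P68): P65 after P68 ✓
(P65, P70): P65 after P70 ✓
(P66, P63): P66 after P63 ✓
(P67, P63): P67 after P63 ✓
(P67, P66): P67 after P66 ✓
(P68, P63): P68 after P63 ✓
(P69, P61): P69 after P61 ✓
(P69, P63): P69 after P63 ✓
(P69, P66): P69 after P66 ✓
(P69, P68): P69 after P68 ✓
(P69, P70): P69 after P70 ✓
(P70, P63): P70 after P63 ✓
Count: 22.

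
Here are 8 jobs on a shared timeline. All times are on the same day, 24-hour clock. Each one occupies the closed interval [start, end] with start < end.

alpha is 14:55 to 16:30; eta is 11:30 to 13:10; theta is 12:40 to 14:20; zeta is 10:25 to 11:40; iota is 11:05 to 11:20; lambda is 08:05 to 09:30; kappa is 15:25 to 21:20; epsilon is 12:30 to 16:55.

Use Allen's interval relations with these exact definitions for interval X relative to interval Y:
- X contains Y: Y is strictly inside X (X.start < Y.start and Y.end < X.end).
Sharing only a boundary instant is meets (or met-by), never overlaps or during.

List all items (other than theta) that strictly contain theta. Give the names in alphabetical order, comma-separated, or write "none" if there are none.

epsilon

Target theta = [12:40, 14:20].
alpha [14:55, 16:30] → after → no.
epsilon [12:30, 16:55] → contains → yes.
eta [11:30, 13:10] → overlaps → no.
iota [11:05, 11:20] → before → no.
kappa [15:25, 21:20] → after → no.
lambda [08:05, 09:30] → before → no.
zeta [10:25, 11:40] → before → no.
Result: epsilon.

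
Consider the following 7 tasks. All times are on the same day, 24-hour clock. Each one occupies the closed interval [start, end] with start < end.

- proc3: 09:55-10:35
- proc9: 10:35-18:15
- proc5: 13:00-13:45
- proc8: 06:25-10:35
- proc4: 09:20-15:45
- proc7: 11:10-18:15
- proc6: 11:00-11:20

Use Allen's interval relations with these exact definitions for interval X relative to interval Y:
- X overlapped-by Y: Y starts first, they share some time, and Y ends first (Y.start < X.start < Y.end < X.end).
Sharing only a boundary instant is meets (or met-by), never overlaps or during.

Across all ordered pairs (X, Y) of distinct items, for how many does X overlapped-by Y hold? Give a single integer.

4

Checking all 42 ordered pairs for relation 'overlapped-by'; matching pairs in alphabetical order:
(proc4, proc8): proc4 overlapped-by proc8 ✓
(proc7, proc4): proc7 overlapped-by proc4 ✓
(proc7, proc6): proc7 overlapped-by proc6 ✓
(proc9, proc4): proc9 overlapped-by proc4 ✓
Count: 4.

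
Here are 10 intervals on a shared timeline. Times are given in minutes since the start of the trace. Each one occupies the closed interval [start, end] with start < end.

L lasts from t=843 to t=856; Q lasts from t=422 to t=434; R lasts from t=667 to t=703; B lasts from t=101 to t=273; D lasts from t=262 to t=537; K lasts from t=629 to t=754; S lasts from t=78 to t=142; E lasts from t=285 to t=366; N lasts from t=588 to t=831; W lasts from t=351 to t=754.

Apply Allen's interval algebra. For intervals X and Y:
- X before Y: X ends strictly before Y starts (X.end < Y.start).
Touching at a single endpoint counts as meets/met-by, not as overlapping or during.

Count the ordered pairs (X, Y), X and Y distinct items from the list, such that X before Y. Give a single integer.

Checking all 90 ordered pairs for relation 'before'; matching pairs in alphabetical order:
(B, E): B before E ✓
(B, K): B before K ✓
(B, L): B before L ✓
(B, N): B before N ✓
(B, Q): B before Q ✓
(B, R): B before R ✓
(B, W): B before W ✓
(D, K): D before K ✓
(D, L): D before L ✓
(D, N): D before N ✓
(D, R): D before R ✓
(E, K): E before K ✓
(E, L): E before L ✓
(E, N): E before N ✓
(E, Q): E before Q ✓
(E, R): E before R ✓
(K, L): K before L ✓
(N, L): N before L ✓
(Q, K): Q before K ✓
(Q, L): Q before L ✓
(Q, N): Q before N ✓
(Q, R): Q before R ✓
(R, L): R before L ✓
(S, D): S before D ✓
... plus 8 further pairs not listed.
Count: 32.

32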